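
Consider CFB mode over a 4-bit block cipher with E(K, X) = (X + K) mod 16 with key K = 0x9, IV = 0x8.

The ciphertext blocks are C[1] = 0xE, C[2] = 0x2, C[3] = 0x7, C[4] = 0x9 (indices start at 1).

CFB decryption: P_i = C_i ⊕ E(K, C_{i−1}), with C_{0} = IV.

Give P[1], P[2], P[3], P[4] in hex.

P[1] = 0xF, P[2] = 0x5, P[3] = 0xC, P[4] = 0x9

P[1]: E(K, 0x8) = 0x1; 0xE ⊕ 0x1 = 0xF.
P[2]: E(K, 0xE) = 0x7; 0x2 ⊕ 0x7 = 0x5.
P[3]: E(K, 0x2) = 0xB; 0x7 ⊕ 0xB = 0xC.
P[4]: E(K, 0x7) = 0x0; 0x9 ⊕ 0x0 = 0x9.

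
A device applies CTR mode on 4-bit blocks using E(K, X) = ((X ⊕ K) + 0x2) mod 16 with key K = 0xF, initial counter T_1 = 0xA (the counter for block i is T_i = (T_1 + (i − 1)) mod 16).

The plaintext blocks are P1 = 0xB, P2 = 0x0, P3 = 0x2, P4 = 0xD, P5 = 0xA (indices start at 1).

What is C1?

C1 = 0xC

CTR encryption: S_i = E(K, T_i) where T_i is the counter for block i; C_i = P_i ⊕ S_i.
C1: T = 0xA, S = E(K, T) = 0x7; 0xB ⊕ 0x7 = 0xC.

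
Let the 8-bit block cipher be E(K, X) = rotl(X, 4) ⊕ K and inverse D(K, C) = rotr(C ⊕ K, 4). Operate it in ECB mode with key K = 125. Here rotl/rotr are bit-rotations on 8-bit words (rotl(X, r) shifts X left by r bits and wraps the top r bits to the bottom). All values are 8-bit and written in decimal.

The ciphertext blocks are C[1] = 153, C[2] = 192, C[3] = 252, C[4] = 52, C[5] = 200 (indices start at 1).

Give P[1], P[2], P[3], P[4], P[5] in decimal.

ECB decryption: P_i = D(K, C_i).
P[1]: D(K, 153) = 78.
P[2]: D(K, 192) = 219.
P[3]: D(K, 252) = 24.
P[4]: D(K, 52) = 148.
P[5]: D(K, 200) = 91.

P[1] = 78, P[2] = 219, P[3] = 24, P[4] = 148, P[5] = 91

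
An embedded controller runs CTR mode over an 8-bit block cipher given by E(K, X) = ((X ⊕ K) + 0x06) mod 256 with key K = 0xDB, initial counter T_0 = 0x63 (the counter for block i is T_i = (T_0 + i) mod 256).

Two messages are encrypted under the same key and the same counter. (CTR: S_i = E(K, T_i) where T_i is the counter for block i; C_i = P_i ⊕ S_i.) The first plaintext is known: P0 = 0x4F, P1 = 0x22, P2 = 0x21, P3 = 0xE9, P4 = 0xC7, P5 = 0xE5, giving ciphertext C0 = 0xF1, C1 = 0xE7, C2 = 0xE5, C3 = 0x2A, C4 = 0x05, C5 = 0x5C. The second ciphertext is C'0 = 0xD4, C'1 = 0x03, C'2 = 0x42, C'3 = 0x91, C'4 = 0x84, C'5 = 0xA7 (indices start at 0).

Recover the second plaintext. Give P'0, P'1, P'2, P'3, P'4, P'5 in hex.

P'0 = 0x6A, P'1 = 0xC6, P'2 = 0x86, P'3 = 0x52, P'4 = 0x46, P'5 = 0x1E

In CTR with a reused counter, both messages share the same keystream S_i, so C_i ⊕ C'_i = P_i ⊕ P'_i and thus P'_i = P_i ⊕ C_i ⊕ C'_i.
P'0: 0x4F ⊕ 0xF1 ⊕ 0xD4 = 0x6A.
P'1: 0x22 ⊕ 0xE7 ⊕ 0x03 = 0xC6.
P'2: 0x21 ⊕ 0xE5 ⊕ 0x42 = 0x86.
P'3: 0xE9 ⊕ 0x2A ⊕ 0x91 = 0x52.
P'4: 0xC7 ⊕ 0x05 ⊕ 0x84 = 0x46.
P'5: 0xE5 ⊕ 0x5C ⊕ 0xA7 = 0x1E.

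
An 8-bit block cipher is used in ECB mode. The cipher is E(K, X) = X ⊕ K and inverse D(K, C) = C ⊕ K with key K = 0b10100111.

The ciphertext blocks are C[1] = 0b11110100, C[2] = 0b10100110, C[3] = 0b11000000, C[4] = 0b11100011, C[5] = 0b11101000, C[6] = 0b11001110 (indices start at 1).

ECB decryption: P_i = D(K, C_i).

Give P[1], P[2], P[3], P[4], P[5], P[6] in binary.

P[1]: D(K, 0b11110100) = 0b01010011.
P[2]: D(K, 0b10100110) = 0b00000001.
P[3]: D(K, 0b11000000) = 0b01100111.
P[4]: D(K, 0b11100011) = 0b01000100.
P[5]: D(K, 0b11101000) = 0b01001111.
P[6]: D(K, 0b11001110) = 0b01101001.

P[1] = 0b01010011, P[2] = 0b00000001, P[3] = 0b01100111, P[4] = 0b01000100, P[5] = 0b01001111, P[6] = 0b01101001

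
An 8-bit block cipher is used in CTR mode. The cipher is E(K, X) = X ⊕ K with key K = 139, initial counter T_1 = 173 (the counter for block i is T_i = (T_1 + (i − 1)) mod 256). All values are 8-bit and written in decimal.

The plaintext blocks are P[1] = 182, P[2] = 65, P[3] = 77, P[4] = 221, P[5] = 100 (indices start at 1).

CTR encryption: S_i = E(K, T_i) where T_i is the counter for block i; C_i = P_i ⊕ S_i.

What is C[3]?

C[1]: T = 173, S = E(K, T) = 38; 182 ⊕ 38 = 144.
C[2]: T = 174, S = E(K, T) = 37; 65 ⊕ 37 = 100.
C[3]: T = 175, S = E(K, T) = 36; 77 ⊕ 36 = 105.

C[3] = 105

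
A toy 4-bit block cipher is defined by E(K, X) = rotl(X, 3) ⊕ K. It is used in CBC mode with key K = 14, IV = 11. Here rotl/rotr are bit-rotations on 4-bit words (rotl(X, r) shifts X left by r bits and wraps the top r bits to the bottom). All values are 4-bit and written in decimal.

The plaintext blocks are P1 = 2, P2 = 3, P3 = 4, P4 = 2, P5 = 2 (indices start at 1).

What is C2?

C2 = 6

CBC encryption: C_i = E(K, P_i ⊕ C_{i−1}), with C_{0} = IV.
C1: P1 ⊕ 11 = 9; E(K, 9) = 2.
C2: P2 ⊕ 2 = 1; E(K, 1) = 6.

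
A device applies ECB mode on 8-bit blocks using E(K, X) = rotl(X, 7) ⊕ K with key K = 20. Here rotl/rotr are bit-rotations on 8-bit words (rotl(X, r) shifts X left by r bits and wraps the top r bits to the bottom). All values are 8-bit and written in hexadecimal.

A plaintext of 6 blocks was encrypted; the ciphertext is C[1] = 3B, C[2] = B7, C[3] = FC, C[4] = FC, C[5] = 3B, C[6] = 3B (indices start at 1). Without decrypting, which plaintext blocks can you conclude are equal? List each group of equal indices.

P[1] = P[5] = P[6]; P[3] = P[4]

ECB encrypts each block independently with the same key, so equal ciphertext blocks imply equal plaintext blocks.
C[1] = C[5] = C[6] = 3B, so P[1] = P[5] = P[6].
C[3] = C[4] = FC, so P[3] = P[4].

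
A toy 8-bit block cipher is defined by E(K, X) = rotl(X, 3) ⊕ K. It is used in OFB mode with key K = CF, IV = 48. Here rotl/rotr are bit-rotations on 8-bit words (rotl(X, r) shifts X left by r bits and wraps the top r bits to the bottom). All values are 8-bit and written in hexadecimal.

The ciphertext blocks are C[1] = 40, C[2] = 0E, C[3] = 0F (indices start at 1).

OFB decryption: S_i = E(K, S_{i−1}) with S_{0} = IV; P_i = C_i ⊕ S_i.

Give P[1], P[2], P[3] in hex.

P[1]: S = E(K, 48) = 8D; 40 ⊕ 8D = CD.
P[2]: S = E(K, 8D) = A3; 0E ⊕ A3 = AD.
P[3]: S = E(K, A3) = D2; 0F ⊕ D2 = DD.

P[1] = CD, P[2] = AD, P[3] = DD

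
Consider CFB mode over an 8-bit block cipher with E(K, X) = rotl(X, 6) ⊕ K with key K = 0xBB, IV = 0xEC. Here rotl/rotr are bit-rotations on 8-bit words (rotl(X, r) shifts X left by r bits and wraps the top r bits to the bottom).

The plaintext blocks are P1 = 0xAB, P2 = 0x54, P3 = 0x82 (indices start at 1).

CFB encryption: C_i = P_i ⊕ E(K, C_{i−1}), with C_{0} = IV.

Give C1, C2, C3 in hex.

C1: E(K, 0xEC) = 0x80; 0xAB ⊕ 0x80 = 0x2B.
C2: E(K, 0x2B) = 0x71; 0x54 ⊕ 0x71 = 0x25.
C3: E(K, 0x25) = 0xF2; 0x82 ⊕ 0xF2 = 0x70.

C1 = 0x2B, C2 = 0x25, C3 = 0x70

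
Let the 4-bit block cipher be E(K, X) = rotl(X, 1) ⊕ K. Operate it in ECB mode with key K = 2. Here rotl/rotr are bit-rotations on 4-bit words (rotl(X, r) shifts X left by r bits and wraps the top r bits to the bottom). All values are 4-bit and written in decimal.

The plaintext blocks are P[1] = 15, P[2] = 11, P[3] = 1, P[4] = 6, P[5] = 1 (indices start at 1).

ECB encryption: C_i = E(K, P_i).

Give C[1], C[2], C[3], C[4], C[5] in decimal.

C[1]: E(K, 15) = 13.
C[2]: E(K, 11) = 5.
C[3]: E(K, 1) = 0.
C[4]: E(K, 6) = 14.
C[5]: E(K, 1) = 0.

C[1] = 13, C[2] = 5, C[3] = 0, C[4] = 14, C[5] = 0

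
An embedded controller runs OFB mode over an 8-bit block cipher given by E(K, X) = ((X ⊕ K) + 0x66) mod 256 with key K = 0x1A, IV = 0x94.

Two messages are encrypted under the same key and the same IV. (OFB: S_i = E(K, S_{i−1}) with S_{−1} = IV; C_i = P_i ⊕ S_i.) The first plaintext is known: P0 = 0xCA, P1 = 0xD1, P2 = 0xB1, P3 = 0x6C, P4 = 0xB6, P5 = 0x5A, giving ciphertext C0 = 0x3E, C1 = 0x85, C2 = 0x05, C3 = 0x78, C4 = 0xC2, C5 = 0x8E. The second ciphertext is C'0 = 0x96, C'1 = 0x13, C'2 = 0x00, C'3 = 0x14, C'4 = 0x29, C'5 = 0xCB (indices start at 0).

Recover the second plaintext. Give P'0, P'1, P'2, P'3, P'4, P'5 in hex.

P'0 = 0x62, P'1 = 0x47, P'2 = 0xB4, P'3 = 0x00, P'4 = 0x5D, P'5 = 0x1F

In OFB with a reused IV, both messages share the same keystream S_i, so C_i ⊕ C'_i = P_i ⊕ P'_i and thus P'_i = P_i ⊕ C_i ⊕ C'_i.
P'0: 0xCA ⊕ 0x3E ⊕ 0x96 = 0x62.
P'1: 0xD1 ⊕ 0x85 ⊕ 0x13 = 0x47.
P'2: 0xB1 ⊕ 0x05 ⊕ 0x00 = 0xB4.
P'3: 0x6C ⊕ 0x78 ⊕ 0x14 = 0x00.
P'4: 0xB6 ⊕ 0xC2 ⊕ 0x29 = 0x5D.
P'5: 0x5A ⊕ 0x8E ⊕ 0xCB = 0x1F.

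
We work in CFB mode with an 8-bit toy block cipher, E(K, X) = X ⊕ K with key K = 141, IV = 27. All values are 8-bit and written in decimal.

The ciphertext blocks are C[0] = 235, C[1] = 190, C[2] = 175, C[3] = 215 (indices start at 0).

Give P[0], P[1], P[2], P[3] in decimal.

CFB decryption: P_i = C_i ⊕ E(K, C_{i−1}), with C_{−1} = IV.
P[0]: E(K, 27) = 150; 235 ⊕ 150 = 125.
P[1]: E(K, 235) = 102; 190 ⊕ 102 = 216.
P[2]: E(K, 190) = 51; 175 ⊕ 51 = 156.
P[3]: E(K, 175) = 34; 215 ⊕ 34 = 245.

P[0] = 125, P[1] = 216, P[2] = 156, P[3] = 245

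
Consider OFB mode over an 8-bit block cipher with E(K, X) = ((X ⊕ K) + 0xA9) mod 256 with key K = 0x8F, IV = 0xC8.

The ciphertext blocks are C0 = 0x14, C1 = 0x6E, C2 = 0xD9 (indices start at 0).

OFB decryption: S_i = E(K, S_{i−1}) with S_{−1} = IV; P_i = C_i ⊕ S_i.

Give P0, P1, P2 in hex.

P0: S = E(K, 0xC8) = 0xF0; 0x14 ⊕ 0xF0 = 0xE4.
P1: S = E(K, 0xF0) = 0x28; 0x6E ⊕ 0x28 = 0x46.
P2: S = E(K, 0x28) = 0x50; 0xD9 ⊕ 0x50 = 0x89.

P0 = 0xE4, P1 = 0x46, P2 = 0x89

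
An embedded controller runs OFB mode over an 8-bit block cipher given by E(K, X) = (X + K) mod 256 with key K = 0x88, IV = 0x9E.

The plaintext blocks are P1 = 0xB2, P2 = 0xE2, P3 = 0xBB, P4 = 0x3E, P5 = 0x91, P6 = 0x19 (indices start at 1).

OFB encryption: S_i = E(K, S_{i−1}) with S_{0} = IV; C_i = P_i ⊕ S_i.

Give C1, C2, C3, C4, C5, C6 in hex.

C1 = 0x94, C2 = 0x4C, C3 = 0x8D, C4 = 0x80, C5 = 0xD7, C6 = 0xD7

C1: S = E(K, 0x9E) = 0x26; 0xB2 ⊕ 0x26 = 0x94.
C2: S = E(K, 0x26) = 0xAE; 0xE2 ⊕ 0xAE = 0x4C.
C3: S = E(K, 0xAE) = 0x36; 0xBB ⊕ 0x36 = 0x8D.
C4: S = E(K, 0x36) = 0xBE; 0x3E ⊕ 0xBE = 0x80.
C5: S = E(K, 0xBE) = 0x46; 0x91 ⊕ 0x46 = 0xD7.
C6: S = E(K, 0x46) = 0xCE; 0x19 ⊕ 0xCE = 0xD7.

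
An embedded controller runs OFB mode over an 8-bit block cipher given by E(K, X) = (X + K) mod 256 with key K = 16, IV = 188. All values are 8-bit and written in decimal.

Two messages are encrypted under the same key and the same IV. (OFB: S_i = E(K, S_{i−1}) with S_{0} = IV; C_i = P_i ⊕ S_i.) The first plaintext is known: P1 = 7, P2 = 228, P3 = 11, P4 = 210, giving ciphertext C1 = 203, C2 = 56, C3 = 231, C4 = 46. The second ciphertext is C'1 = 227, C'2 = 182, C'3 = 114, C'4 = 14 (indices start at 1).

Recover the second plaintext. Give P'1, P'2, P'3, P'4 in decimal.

In OFB with a reused IV, both messages share the same keystream S_i, so C_i ⊕ C'_i = P_i ⊕ P'_i and thus P'_i = P_i ⊕ C_i ⊕ C'_i.
P'1: 7 ⊕ 203 ⊕ 227 = 47.
P'2: 228 ⊕ 56 ⊕ 182 = 106.
P'3: 11 ⊕ 231 ⊕ 114 = 158.
P'4: 210 ⊕ 46 ⊕ 14 = 242.

P'1 = 47, P'2 = 106, P'3 = 158, P'4 = 242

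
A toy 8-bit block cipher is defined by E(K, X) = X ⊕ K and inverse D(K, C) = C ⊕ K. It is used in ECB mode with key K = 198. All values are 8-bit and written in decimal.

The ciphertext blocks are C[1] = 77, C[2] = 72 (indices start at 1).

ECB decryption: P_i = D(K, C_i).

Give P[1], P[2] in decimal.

P[1] = 139, P[2] = 142

P[1]: D(K, 77) = 139.
P[2]: D(K, 72) = 142.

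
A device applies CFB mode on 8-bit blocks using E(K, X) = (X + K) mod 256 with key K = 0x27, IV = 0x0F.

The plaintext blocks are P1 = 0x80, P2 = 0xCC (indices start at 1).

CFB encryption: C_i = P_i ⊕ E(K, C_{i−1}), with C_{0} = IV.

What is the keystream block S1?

0x36

C1: E(K, 0x0F) = 0x36; 0x80 ⊕ 0x36 = 0xB6.
So S1 = 0x36.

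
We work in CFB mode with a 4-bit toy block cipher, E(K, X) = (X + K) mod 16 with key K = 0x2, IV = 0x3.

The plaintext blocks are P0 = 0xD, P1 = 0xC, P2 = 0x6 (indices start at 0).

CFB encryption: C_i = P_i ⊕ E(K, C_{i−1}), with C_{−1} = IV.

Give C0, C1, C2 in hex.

C0 = 0x8, C1 = 0x6, C2 = 0xE

C0: E(K, 0x3) = 0x5; 0xD ⊕ 0x5 = 0x8.
C1: E(K, 0x8) = 0xA; 0xC ⊕ 0xA = 0x6.
C2: E(K, 0x6) = 0x8; 0x6 ⊕ 0x8 = 0xE.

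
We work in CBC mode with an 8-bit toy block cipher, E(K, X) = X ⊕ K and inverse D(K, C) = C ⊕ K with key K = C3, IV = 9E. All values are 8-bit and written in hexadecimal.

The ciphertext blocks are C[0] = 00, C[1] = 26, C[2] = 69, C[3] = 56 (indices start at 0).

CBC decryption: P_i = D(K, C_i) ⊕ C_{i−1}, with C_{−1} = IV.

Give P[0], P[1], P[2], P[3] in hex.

P[0] = 5D, P[1] = E5, P[2] = 8C, P[3] = FC

P[0]: D(K, 00) = C3; C3 ⊕ 9E = 5D.
P[1]: D(K, 26) = E5; E5 ⊕ 00 = E5.
P[2]: D(K, 69) = AA; AA ⊕ 26 = 8C.
P[3]: D(K, 56) = 95; 95 ⊕ 69 = FC.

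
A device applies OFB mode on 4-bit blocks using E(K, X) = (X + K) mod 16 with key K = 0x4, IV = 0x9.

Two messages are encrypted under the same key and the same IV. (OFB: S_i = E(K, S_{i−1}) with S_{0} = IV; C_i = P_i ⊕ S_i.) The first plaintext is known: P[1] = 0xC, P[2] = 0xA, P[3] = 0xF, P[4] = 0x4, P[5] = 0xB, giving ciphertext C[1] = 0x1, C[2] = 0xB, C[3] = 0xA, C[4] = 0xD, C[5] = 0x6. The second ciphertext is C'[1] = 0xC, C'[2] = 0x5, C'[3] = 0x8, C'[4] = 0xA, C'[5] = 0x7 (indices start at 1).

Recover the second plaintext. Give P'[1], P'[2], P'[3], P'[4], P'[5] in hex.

P'[1] = 0x1, P'[2] = 0x4, P'[3] = 0xD, P'[4] = 0x3, P'[5] = 0xA

In OFB with a reused IV, both messages share the same keystream S_i, so C_i ⊕ C'_i = P_i ⊕ P'_i and thus P'_i = P_i ⊕ C_i ⊕ C'_i.
P'[1]: 0xC ⊕ 0x1 ⊕ 0xC = 0x1.
P'[2]: 0xA ⊕ 0xB ⊕ 0x5 = 0x4.
P'[3]: 0xF ⊕ 0xA ⊕ 0x8 = 0xD.
P'[4]: 0x4 ⊕ 0xD ⊕ 0xA = 0x3.
P'[5]: 0xB ⊕ 0x6 ⊕ 0x7 = 0xA.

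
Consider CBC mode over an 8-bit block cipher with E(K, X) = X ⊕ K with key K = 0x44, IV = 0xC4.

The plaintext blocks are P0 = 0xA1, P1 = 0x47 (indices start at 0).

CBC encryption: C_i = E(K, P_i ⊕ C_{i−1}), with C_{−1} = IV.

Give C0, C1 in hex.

C0 = 0x21, C1 = 0x22

C0: P0 ⊕ 0xC4 = 0x65; E(K, 0x65) = 0x21.
C1: P1 ⊕ 0x21 = 0x66; E(K, 0x66) = 0x22.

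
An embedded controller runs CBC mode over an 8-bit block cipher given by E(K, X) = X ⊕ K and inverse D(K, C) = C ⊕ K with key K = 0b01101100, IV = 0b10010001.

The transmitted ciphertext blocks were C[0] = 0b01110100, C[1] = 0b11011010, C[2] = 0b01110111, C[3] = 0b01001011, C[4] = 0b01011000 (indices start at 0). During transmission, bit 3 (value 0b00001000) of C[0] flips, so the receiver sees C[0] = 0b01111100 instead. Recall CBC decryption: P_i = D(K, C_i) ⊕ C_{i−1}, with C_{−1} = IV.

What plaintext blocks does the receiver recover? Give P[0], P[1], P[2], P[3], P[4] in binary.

P[0] = 0b10000001, P[1] = 0b11001010, P[2] = 0b11000001, P[3] = 0b01010000, P[4] = 0b01111111

Only C[0] changed, to 0b01111100. In CBC, a change in C_i garbles P_i and flips the same bit in P_{i+1}. Decrypting the received ciphertext:
P[0]: D(K, 0b01111100) = 0b00010000; 0b00010000 ⊕ 0b10010001 = 0b10000001.
P[1]: D(K, 0b11011010) = 0b10110110; 0b10110110 ⊕ 0b01111100 = 0b11001010.
P[2]: D(K, 0b01110111) = 0b00011011; 0b00011011 ⊕ 0b11011010 = 0b11000001.
P[3]: D(K, 0b01001011) = 0b00100111; 0b00100111 ⊕ 0b01110111 = 0b01010000.
P[4]: D(K, 0b01011000) = 0b00110100; 0b00110100 ⊕ 0b01001011 = 0b01111111.
Blocks that differ from the original plaintext: P[0], P[1].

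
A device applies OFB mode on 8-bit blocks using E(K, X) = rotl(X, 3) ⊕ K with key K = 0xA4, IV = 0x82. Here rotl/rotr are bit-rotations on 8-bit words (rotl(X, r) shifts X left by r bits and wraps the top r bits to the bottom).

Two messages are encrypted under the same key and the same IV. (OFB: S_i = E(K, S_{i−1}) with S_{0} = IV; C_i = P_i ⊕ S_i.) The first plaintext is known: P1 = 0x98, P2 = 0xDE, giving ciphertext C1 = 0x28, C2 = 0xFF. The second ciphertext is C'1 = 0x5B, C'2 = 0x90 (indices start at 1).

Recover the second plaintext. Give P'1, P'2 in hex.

P'1 = 0xEB, P'2 = 0xB1

In OFB with a reused IV, both messages share the same keystream S_i, so C_i ⊕ C'_i = P_i ⊕ P'_i and thus P'_i = P_i ⊕ C_i ⊕ C'_i.
P'1: 0x98 ⊕ 0x28 ⊕ 0x5B = 0xEB.
P'2: 0xDE ⊕ 0xFF ⊕ 0x90 = 0xB1.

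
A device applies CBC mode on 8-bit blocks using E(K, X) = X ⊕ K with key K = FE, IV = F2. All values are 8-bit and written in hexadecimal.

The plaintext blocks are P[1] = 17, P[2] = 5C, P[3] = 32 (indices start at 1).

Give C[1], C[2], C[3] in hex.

C[1] = 1B, C[2] = B9, C[3] = 75

CBC encryption: C_i = E(K, P_i ⊕ C_{i−1}), with C_{0} = IV.
C[1]: P[1] ⊕ F2 = E5; E(K, E5) = 1B.
C[2]: P[2] ⊕ 1B = 47; E(K, 47) = B9.
C[3]: P[3] ⊕ B9 = 8B; E(K, 8B) = 75.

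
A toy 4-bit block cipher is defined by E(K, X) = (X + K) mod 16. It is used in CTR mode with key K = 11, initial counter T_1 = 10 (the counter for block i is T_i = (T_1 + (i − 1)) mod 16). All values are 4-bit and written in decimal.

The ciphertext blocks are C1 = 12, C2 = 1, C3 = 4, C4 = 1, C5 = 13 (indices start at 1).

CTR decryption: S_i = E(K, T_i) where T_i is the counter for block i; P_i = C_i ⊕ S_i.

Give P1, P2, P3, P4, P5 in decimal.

P1 = 9, P2 = 7, P3 = 3, P4 = 9, P5 = 4

P1: T = 10, S = E(K, T) = 5; 12 ⊕ 5 = 9.
P2: T = 11, S = E(K, T) = 6; 1 ⊕ 6 = 7.
P3: T = 12, S = E(K, T) = 7; 4 ⊕ 7 = 3.
P4: T = 13, S = E(K, T) = 8; 1 ⊕ 8 = 9.
P5: T = 14, S = E(K, T) = 9; 13 ⊕ 9 = 4.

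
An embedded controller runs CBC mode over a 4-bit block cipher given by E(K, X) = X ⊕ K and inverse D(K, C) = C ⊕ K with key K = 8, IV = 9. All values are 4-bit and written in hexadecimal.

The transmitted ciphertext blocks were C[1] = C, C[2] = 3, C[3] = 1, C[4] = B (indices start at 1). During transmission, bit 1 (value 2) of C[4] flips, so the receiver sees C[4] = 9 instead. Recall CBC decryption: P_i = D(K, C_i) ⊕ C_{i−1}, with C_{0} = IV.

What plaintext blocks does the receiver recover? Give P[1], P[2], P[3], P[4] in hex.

Only C[4] changed, to 9. In CBC, a change in C_i garbles P_i and flips the same bit in P_{i+1}. Decrypting the received ciphertext:
P[1]: D(K, C) = 4; 4 ⊕ 9 = D.
P[2]: D(K, 3) = B; B ⊕ C = 7.
P[3]: D(K, 1) = 9; 9 ⊕ 3 = A.
P[4]: D(K, 9) = 1; 1 ⊕ 1 = 0.
Blocks that differ from the original plaintext: P[4].

P[1] = D, P[2] = 7, P[3] = A, P[4] = 0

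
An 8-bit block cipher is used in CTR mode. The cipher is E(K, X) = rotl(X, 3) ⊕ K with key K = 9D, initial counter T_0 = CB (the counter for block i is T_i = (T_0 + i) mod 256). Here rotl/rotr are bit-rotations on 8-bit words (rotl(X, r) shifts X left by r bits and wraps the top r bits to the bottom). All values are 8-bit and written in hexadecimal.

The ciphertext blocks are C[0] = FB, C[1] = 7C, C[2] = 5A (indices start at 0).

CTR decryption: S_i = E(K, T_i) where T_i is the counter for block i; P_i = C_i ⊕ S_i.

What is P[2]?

P[2]: T = CD, S = E(K, T) = F3; 5A ⊕ F3 = A9.

P[2] = A9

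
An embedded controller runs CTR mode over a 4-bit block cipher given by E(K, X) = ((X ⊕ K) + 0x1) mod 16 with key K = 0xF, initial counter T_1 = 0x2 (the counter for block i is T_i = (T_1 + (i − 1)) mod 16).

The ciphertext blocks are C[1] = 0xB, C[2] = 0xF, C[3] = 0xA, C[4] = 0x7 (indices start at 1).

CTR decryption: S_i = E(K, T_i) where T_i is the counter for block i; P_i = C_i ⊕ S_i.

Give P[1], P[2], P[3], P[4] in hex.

P[1] = 0x5, P[2] = 0x2, P[3] = 0x6, P[4] = 0xC

P[1]: T = 0x2, S = E(K, T) = 0xE; 0xB ⊕ 0xE = 0x5.
P[2]: T = 0x3, S = E(K, T) = 0xD; 0xF ⊕ 0xD = 0x2.
P[3]: T = 0x4, S = E(K, T) = 0xC; 0xA ⊕ 0xC = 0x6.
P[4]: T = 0x5, S = E(K, T) = 0xB; 0x7 ⊕ 0xB = 0xC.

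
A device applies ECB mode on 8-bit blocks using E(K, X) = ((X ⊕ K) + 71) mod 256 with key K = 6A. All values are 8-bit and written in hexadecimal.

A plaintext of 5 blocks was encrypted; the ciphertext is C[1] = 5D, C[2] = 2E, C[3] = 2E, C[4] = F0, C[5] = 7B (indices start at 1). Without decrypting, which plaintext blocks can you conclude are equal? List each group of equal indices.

P[2] = P[3]

ECB encrypts each block independently with the same key, so equal ciphertext blocks imply equal plaintext blocks.
C[2] = C[3] = 2E, so P[2] = P[3].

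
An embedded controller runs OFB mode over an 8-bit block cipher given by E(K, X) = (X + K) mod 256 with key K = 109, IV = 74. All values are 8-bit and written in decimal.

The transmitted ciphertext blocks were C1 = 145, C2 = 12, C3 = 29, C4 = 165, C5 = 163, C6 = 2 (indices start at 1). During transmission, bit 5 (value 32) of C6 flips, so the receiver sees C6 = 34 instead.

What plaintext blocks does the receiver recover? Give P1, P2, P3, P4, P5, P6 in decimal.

OFB decryption: S_i = E(K, S_{i−1}) with S_{0} = IV; P_i = C_i ⊕ S_i.
Only C6 changed, to 34. In OFB, a change in C_i flips the same bit in P_i only; the keystream is unaffected. Decrypting the received ciphertext:
P1: S = E(K, 74) = 183; 145 ⊕ 183 = 38.
P2: S = E(K, 183) = 36; 12 ⊕ 36 = 40.
P3: S = E(K, 36) = 145; 29 ⊕ 145 = 140.
P4: S = E(K, 145) = 254; 165 ⊕ 254 = 91.
P5: S = E(K, 254) = 107; 163 ⊕ 107 = 200.
P6: S = E(K, 107) = 216; 34 ⊕ 216 = 250.
Blocks that differ from the original plaintext: P6.

P1 = 38, P2 = 40, P3 = 140, P4 = 91, P5 = 200, P6 = 250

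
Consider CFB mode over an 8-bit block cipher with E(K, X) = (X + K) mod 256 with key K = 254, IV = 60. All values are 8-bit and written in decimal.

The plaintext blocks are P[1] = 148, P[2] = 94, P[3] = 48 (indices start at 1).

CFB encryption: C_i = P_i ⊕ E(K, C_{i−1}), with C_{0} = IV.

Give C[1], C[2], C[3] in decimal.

C[1] = 174, C[2] = 242, C[3] = 192

C[1]: E(K, 60) = 58; 148 ⊕ 58 = 174.
C[2]: E(K, 174) = 172; 94 ⊕ 172 = 242.
C[3]: E(K, 242) = 240; 48 ⊕ 240 = 192.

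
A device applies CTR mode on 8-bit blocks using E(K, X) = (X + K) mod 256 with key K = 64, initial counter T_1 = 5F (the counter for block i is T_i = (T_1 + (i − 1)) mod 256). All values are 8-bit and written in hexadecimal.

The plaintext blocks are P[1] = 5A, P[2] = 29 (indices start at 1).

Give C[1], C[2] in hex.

CTR encryption: S_i = E(K, T_i) where T_i is the counter for block i; C_i = P_i ⊕ S_i.
C[1]: T = 5F, S = E(K, T) = C3; 5A ⊕ C3 = 99.
C[2]: T = 60, S = E(K, T) = C4; 29 ⊕ C4 = ED.

C[1] = 99, C[2] = ED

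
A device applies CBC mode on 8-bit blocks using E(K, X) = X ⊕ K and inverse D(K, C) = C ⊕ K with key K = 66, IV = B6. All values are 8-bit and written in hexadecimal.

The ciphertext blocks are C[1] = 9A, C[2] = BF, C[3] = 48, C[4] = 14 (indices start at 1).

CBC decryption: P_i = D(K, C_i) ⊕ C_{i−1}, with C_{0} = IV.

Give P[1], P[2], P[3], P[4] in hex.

P[1]: D(K, 9A) = FC; FC ⊕ B6 = 4A.
P[2]: D(K, BF) = D9; D9 ⊕ 9A = 43.
P[3]: D(K, 48) = 2E; 2E ⊕ BF = 91.
P[4]: D(K, 14) = 72; 72 ⊕ 48 = 3A.

P[1] = 4A, P[2] = 43, P[3] = 91, P[4] = 3A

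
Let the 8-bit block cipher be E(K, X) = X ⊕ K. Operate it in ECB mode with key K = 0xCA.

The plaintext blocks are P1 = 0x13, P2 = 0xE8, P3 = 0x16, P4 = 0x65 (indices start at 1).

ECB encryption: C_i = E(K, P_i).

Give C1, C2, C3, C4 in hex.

C1: E(K, 0x13) = 0xD9.
C2: E(K, 0xE8) = 0x22.
C3: E(K, 0x16) = 0xDC.
C4: E(K, 0x65) = 0xAF.

C1 = 0xD9, C2 = 0x22, C3 = 0xDC, C4 = 0xAF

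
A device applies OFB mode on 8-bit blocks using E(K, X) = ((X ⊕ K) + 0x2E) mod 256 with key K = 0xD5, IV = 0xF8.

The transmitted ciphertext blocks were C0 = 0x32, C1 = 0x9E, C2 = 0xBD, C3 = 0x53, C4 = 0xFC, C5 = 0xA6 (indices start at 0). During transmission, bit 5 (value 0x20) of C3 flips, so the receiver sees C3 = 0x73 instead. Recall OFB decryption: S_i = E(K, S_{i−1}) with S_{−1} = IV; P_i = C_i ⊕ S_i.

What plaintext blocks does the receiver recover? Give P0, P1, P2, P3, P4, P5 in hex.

Only C3 changed, to 0x73. In OFB, a change in C_i flips the same bit in P_i only; the keystream is unaffected. Decrypting the received ciphertext:
P0: S = E(K, 0xF8) = 0x5B; 0x32 ⊕ 0x5B = 0x69.
P1: S = E(K, 0x5B) = 0xBC; 0x9E ⊕ 0xBC = 0x22.
P2: S = E(K, 0xBC) = 0x97; 0xBD ⊕ 0x97 = 0x2A.
P3: S = E(K, 0x97) = 0x70; 0x73 ⊕ 0x70 = 0x03.
P4: S = E(K, 0x70) = 0xD3; 0xFC ⊕ 0xD3 = 0x2F.
P5: S = E(K, 0xD3) = 0x34; 0xA6 ⊕ 0x34 = 0x92.
Blocks that differ from the original plaintext: P3.

P0 = 0x69, P1 = 0x22, P2 = 0x2A, P3 = 0x03, P4 = 0x2F, P5 = 0x92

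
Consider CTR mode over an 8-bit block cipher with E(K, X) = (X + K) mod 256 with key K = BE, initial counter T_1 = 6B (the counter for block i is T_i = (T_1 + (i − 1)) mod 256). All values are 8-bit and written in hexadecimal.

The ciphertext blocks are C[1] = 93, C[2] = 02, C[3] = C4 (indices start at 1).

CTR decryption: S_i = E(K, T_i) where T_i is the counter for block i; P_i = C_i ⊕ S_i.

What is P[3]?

P[3]: T = 6D, S = E(K, T) = 2B; C4 ⊕ 2B = EF.

P[3] = EF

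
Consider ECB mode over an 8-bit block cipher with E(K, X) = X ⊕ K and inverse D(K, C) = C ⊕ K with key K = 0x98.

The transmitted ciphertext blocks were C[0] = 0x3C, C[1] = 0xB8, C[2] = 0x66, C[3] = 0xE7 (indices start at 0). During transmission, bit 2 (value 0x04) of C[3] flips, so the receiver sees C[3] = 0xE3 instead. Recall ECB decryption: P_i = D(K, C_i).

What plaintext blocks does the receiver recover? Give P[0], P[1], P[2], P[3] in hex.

P[0] = 0xA4, P[1] = 0x20, P[2] = 0xFE, P[3] = 0x7B

Only C[3] changed, to 0xE3. In ECB, a change in C_i affects only P_i. Decrypting the received ciphertext:
P[0]: D(K, 0x3C) = 0xA4.
P[1]: D(K, 0xB8) = 0x20.
P[2]: D(K, 0x66) = 0xFE.
P[3]: D(K, 0xE3) = 0x7B.
Blocks that differ from the original plaintext: P[3].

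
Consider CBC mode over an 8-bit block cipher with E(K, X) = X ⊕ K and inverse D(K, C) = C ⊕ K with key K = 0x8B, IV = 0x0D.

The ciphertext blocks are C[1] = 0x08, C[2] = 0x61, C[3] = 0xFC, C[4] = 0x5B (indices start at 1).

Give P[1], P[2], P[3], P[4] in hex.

CBC decryption: P_i = D(K, C_i) ⊕ C_{i−1}, with C_{0} = IV.
P[1]: D(K, 0x08) = 0x83; 0x83 ⊕ 0x0D = 0x8E.
P[2]: D(K, 0x61) = 0xEA; 0xEA ⊕ 0x08 = 0xE2.
P[3]: D(K, 0xFC) = 0x77; 0x77 ⊕ 0x61 = 0x16.
P[4]: D(K, 0x5B) = 0xD0; 0xD0 ⊕ 0xFC = 0x2C.

P[1] = 0x8E, P[2] = 0xE2, P[3] = 0x16, P[4] = 0x2C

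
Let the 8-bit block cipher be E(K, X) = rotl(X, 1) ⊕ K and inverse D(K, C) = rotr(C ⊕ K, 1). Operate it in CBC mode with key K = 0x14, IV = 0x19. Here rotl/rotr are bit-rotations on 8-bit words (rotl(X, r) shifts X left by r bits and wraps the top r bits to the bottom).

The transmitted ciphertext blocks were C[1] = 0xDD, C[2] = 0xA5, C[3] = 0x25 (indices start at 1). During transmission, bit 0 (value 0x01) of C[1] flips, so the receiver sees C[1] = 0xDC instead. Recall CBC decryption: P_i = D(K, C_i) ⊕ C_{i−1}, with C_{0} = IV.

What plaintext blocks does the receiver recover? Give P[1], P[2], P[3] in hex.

Only C[1] changed, to 0xDC. In CBC, a change in C_i garbles P_i and flips the same bit in P_{i+1}. Decrypting the received ciphertext:
P[1]: D(K, 0xDC) = 0x64; 0x64 ⊕ 0x19 = 0x7D.
P[2]: D(K, 0xA5) = 0xD8; 0xD8 ⊕ 0xDC = 0x04.
P[3]: D(K, 0x25) = 0x98; 0x98 ⊕ 0xA5 = 0x3D.
Blocks that differ from the original plaintext: P[1], P[2].

P[1] = 0x7D, P[2] = 0x04, P[3] = 0x3D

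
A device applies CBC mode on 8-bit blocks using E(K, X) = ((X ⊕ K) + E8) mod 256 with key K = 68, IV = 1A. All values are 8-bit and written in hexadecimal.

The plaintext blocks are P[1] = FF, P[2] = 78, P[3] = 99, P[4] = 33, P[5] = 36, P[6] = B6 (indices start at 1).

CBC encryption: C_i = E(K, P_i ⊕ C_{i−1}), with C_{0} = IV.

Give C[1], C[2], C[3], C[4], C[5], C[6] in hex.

C[1] = 75, C[2] = 4D, C[3] = A4, C[4] = E7, C[5] = A1, C[6] = 67

C[1]: P[1] ⊕ 1A = E5; E(K, E5) = 75.
C[2]: P[2] ⊕ 75 = 0D; E(K, 0D) = 4D.
C[3]: P[3] ⊕ 4D = D4; E(K, D4) = A4.
C[4]: P[4] ⊕ A4 = 97; E(K, 97) = E7.
C[5]: P[5] ⊕ E7 = D1; E(K, D1) = A1.
C[6]: P[6] ⊕ A1 = 17; E(K, 17) = 67.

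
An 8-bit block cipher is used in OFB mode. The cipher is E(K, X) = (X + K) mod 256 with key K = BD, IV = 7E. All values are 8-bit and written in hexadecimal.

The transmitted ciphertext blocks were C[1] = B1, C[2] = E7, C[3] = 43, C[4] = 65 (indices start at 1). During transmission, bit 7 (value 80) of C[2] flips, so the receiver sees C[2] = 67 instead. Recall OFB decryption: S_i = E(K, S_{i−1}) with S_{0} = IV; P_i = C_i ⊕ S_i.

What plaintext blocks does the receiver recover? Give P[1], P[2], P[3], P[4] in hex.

Only C[2] changed, to 67. In OFB, a change in C_i flips the same bit in P_i only; the keystream is unaffected. Decrypting the received ciphertext:
P[1]: S = E(K, 7E) = 3B; B1 ⊕ 3B = 8A.
P[2]: S = E(K, 3B) = F8; 67 ⊕ F8 = 9F.
P[3]: S = E(K, F8) = B5; 43 ⊕ B5 = F6.
P[4]: S = E(K, B5) = 72; 65 ⊕ 72 = 17.
Blocks that differ from the original plaintext: P[2].

P[1] = 8A, P[2] = 9F, P[3] = F6, P[4] = 17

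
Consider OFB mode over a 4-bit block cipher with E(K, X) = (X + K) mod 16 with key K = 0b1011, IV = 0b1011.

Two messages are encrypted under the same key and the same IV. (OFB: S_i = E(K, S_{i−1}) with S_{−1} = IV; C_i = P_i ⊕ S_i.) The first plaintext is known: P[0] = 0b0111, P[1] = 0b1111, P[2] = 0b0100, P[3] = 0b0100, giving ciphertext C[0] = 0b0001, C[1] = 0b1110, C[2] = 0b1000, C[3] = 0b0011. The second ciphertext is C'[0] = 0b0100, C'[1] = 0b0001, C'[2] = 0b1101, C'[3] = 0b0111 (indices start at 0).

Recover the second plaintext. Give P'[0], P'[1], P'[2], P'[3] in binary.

In OFB with a reused IV, both messages share the same keystream S_i, so C_i ⊕ C'_i = P_i ⊕ P'_i and thus P'_i = P_i ⊕ C_i ⊕ C'_i.
P'[0]: 0b0111 ⊕ 0b0001 ⊕ 0b0100 = 0b0010.
P'[1]: 0b1111 ⊕ 0b1110 ⊕ 0b0001 = 0b0000.
P'[2]: 0b0100 ⊕ 0b1000 ⊕ 0b1101 = 0b0001.
P'[3]: 0b0100 ⊕ 0b0011 ⊕ 0b0111 = 0b0000.

P'[0] = 0b0010, P'[1] = 0b0000, P'[2] = 0b0001, P'[3] = 0b0000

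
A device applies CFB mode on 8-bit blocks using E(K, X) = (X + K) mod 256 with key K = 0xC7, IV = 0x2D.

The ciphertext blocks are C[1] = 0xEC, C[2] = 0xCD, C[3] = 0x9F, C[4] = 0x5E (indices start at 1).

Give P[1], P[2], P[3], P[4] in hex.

CFB decryption: P_i = C_i ⊕ E(K, C_{i−1}), with C_{0} = IV.
P[1]: E(K, 0x2D) = 0xF4; 0xEC ⊕ 0xF4 = 0x18.
P[2]: E(K, 0xEC) = 0xB3; 0xCD ⊕ 0xB3 = 0x7E.
P[3]: E(K, 0xCD) = 0x94; 0x9F ⊕ 0x94 = 0x0B.
P[4]: E(K, 0x9F) = 0x66; 0x5E ⊕ 0x66 = 0x38.

P[1] = 0x18, P[2] = 0x7E, P[3] = 0x0B, P[4] = 0x38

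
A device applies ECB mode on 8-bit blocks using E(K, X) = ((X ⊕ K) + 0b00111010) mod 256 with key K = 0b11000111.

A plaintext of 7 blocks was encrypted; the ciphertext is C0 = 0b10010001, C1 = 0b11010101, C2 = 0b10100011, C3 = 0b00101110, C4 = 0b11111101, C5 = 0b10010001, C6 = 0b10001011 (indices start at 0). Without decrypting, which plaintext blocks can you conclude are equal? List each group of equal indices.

ECB encrypts each block independently with the same key, so equal ciphertext blocks imply equal plaintext blocks.
C0 = C5 = 0b10010001, so P0 = P5.

P0 = P5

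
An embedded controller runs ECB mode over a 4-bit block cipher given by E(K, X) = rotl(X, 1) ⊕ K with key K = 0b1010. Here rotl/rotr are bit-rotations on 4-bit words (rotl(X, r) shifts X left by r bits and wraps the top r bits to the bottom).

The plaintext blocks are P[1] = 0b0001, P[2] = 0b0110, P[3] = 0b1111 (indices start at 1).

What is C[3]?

ECB encryption: C_i = E(K, P_i).
C[3]: E(K, 0b1111) = 0b0101.

C[3] = 0b0101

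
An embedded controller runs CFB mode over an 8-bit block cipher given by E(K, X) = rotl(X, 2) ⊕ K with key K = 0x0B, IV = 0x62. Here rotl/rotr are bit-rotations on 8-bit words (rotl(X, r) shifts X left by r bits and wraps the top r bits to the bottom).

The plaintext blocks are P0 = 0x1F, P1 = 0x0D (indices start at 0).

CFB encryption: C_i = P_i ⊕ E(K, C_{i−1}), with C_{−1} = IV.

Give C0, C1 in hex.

C0: E(K, 0x62) = 0x82; 0x1F ⊕ 0x82 = 0x9D.
C1: E(K, 0x9D) = 0x7D; 0x0D ⊕ 0x7D = 0x70.

C0 = 0x9D, C1 = 0x70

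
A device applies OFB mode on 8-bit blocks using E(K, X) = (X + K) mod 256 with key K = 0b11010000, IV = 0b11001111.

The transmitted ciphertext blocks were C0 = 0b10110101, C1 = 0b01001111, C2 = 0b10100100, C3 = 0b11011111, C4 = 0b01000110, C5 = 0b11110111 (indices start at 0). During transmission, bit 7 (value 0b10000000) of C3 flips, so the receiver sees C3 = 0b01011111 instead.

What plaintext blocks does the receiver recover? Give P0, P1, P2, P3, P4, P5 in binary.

P0 = 0b00101010, P1 = 0b00100000, P2 = 0b10011011, P3 = 0b01010000, P4 = 0b10011001, P5 = 0b01011000

OFB decryption: S_i = E(K, S_{i−1}) with S_{−1} = IV; P_i = C_i ⊕ S_i.
Only C3 changed, to 0b01011111. In OFB, a change in C_i flips the same bit in P_i only; the keystream is unaffected. Decrypting the received ciphertext:
P0: S = E(K, 0b11001111) = 0b10011111; 0b10110101 ⊕ 0b10011111 = 0b00101010.
P1: S = E(K, 0b10011111) = 0b01101111; 0b01001111 ⊕ 0b01101111 = 0b00100000.
P2: S = E(K, 0b01101111) = 0b00111111; 0b10100100 ⊕ 0b00111111 = 0b10011011.
P3: S = E(K, 0b00111111) = 0b00001111; 0b01011111 ⊕ 0b00001111 = 0b01010000.
P4: S = E(K, 0b00001111) = 0b11011111; 0b01000110 ⊕ 0b11011111 = 0b10011001.
P5: S = E(K, 0b11011111) = 0b10101111; 0b11110111 ⊕ 0b10101111 = 0b01011000.
Blocks that differ from the original plaintext: P3.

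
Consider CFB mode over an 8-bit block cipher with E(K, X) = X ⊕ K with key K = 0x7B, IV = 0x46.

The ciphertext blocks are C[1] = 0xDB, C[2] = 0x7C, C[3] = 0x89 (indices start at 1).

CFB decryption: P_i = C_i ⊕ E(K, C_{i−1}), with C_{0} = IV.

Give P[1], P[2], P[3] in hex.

P[1]: E(K, 0x46) = 0x3D; 0xDB ⊕ 0x3D = 0xE6.
P[2]: E(K, 0xDB) = 0xA0; 0x7C ⊕ 0xA0 = 0xDC.
P[3]: E(K, 0x7C) = 0x07; 0x89 ⊕ 0x07 = 0x8E.

P[1] = 0xE6, P[2] = 0xDC, P[3] = 0x8E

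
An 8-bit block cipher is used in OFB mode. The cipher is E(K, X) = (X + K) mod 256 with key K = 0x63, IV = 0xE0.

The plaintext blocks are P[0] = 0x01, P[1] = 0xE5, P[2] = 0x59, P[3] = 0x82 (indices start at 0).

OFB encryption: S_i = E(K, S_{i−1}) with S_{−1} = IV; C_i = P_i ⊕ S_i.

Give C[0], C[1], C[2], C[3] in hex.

C[0]: S = E(K, 0xE0) = 0x43; 0x01 ⊕ 0x43 = 0x42.
C[1]: S = E(K, 0x43) = 0xA6; 0xE5 ⊕ 0xA6 = 0x43.
C[2]: S = E(K, 0xA6) = 0x09; 0x59 ⊕ 0x09 = 0x50.
C[3]: S = E(K, 0x09) = 0x6C; 0x82 ⊕ 0x6C = 0xEE.

C[0] = 0x42, C[1] = 0x43, C[2] = 0x50, C[3] = 0xEE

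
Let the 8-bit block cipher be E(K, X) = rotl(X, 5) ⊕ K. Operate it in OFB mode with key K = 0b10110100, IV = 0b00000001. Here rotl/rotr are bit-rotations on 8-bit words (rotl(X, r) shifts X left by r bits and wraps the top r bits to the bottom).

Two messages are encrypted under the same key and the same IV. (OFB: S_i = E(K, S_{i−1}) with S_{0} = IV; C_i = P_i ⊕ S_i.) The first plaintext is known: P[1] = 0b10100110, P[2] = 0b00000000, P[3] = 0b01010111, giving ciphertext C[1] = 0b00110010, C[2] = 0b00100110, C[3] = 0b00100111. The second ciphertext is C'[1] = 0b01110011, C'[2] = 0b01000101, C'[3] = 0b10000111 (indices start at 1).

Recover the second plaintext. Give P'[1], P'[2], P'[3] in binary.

In OFB with a reused IV, both messages share the same keystream S_i, so C_i ⊕ C'_i = P_i ⊕ P'_i and thus P'_i = P_i ⊕ C_i ⊕ C'_i.
P'[1]: 0b10100110 ⊕ 0b00110010 ⊕ 0b01110011 = 0b11100111.
P'[2]: 0b00000000 ⊕ 0b00100110 ⊕ 0b01000101 = 0b01100011.
P'[3]: 0b01010111 ⊕ 0b00100111 ⊕ 0b10000111 = 0b11110111.

P'[1] = 0b11100111, P'[2] = 0b01100011, P'[3] = 0b11110111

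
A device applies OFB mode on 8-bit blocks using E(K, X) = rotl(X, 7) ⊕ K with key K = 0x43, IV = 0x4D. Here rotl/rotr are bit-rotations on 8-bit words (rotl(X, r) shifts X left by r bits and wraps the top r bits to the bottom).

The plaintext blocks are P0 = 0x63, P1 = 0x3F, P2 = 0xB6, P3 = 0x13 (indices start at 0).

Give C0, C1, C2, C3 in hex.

OFB encryption: S_i = E(K, S_{i−1}) with S_{−1} = IV; C_i = P_i ⊕ S_i.
C0: S = E(K, 0x4D) = 0xE5; 0x63 ⊕ 0xE5 = 0x86.
C1: S = E(K, 0xE5) = 0xB1; 0x3F ⊕ 0xB1 = 0x8E.
C2: S = E(K, 0xB1) = 0x9B; 0xB6 ⊕ 0x9B = 0x2D.
C3: S = E(K, 0x9B) = 0x8E; 0x13 ⊕ 0x8E = 0x9D.

C0 = 0x86, C1 = 0x8E, C2 = 0x2D, C3 = 0x9D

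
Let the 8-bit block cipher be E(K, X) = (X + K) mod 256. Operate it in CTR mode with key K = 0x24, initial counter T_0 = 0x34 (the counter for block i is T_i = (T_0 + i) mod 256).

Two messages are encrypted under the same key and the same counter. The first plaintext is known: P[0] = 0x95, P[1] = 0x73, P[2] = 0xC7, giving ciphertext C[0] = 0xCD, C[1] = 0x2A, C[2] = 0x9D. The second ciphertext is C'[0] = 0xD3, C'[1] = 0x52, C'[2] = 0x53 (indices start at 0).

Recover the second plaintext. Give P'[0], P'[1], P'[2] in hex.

P'[0] = 0x8B, P'[1] = 0x0B, P'[2] = 0x09

In CTR with a reused counter, both messages share the same keystream S_i, so C_i ⊕ C'_i = P_i ⊕ P'_i and thus P'_i = P_i ⊕ C_i ⊕ C'_i.
P'[0]: 0x95 ⊕ 0xCD ⊕ 0xD3 = 0x8B.
P'[1]: 0x73 ⊕ 0x2A ⊕ 0x52 = 0x0B.
P'[2]: 0xC7 ⊕ 0x9D ⊕ 0x53 = 0x09.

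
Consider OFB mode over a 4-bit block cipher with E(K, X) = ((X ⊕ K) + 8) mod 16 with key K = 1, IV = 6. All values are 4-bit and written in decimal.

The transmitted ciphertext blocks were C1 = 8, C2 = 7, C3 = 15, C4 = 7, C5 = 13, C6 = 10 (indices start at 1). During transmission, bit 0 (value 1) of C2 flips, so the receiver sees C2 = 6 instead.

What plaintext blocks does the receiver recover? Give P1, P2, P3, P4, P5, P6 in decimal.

P1 = 7, P2 = 0, P3 = 0, P4 = 1, P5 = 2, P6 = 12

OFB decryption: S_i = E(K, S_{i−1}) with S_{0} = IV; P_i = C_i ⊕ S_i.
Only C2 changed, to 6. In OFB, a change in C_i flips the same bit in P_i only; the keystream is unaffected. Decrypting the received ciphertext:
P1: S = E(K, 6) = 15; 8 ⊕ 15 = 7.
P2: S = E(K, 15) = 6; 6 ⊕ 6 = 0.
P3: S = E(K, 6) = 15; 15 ⊕ 15 = 0.
P4: S = E(K, 15) = 6; 7 ⊕ 6 = 1.
P5: S = E(K, 6) = 15; 13 ⊕ 15 = 2.
P6: S = E(K, 15) = 6; 10 ⊕ 6 = 12.
Blocks that differ from the original plaintext: P2.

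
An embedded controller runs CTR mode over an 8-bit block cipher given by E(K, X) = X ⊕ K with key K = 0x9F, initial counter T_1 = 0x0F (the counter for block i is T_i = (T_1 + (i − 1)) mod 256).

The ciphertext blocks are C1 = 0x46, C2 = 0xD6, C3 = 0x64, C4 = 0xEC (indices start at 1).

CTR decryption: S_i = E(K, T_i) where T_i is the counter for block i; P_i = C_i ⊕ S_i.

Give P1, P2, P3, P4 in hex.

P1: T = 0x0F, S = E(K, T) = 0x90; 0x46 ⊕ 0x90 = 0xD6.
P2: T = 0x10, S = E(K, T) = 0x8F; 0xD6 ⊕ 0x8F = 0x59.
P3: T = 0x11, S = E(K, T) = 0x8E; 0x64 ⊕ 0x8E = 0xEA.
P4: T = 0x12, S = E(K, T) = 0x8D; 0xEC ⊕ 0x8D = 0x61.

P1 = 0xD6, P2 = 0x59, P3 = 0xEA, P4 = 0x61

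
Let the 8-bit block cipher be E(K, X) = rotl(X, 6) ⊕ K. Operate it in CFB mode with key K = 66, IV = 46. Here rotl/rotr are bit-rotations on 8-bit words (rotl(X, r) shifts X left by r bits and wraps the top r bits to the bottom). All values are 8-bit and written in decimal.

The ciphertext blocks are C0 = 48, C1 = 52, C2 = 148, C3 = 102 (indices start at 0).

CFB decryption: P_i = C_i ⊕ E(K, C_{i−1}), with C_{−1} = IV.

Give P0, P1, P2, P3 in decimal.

P0 = 249, P1 = 122, P2 = 219, P3 = 1

P0: E(K, 46) = 201; 48 ⊕ 201 = 249.
P1: E(K, 48) = 78; 52 ⊕ 78 = 122.
P2: E(K, 52) = 79; 148 ⊕ 79 = 219.
P3: E(K, 148) = 103; 102 ⊕ 103 = 1.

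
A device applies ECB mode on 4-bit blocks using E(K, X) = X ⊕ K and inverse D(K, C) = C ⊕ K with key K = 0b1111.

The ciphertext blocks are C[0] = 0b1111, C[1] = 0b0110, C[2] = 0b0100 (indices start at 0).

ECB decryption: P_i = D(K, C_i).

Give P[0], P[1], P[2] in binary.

P[0] = 0b0000, P[1] = 0b1001, P[2] = 0b1011

P[0]: D(K, 0b1111) = 0b0000.
P[1]: D(K, 0b0110) = 0b1001.
P[2]: D(K, 0b0100) = 0b1011.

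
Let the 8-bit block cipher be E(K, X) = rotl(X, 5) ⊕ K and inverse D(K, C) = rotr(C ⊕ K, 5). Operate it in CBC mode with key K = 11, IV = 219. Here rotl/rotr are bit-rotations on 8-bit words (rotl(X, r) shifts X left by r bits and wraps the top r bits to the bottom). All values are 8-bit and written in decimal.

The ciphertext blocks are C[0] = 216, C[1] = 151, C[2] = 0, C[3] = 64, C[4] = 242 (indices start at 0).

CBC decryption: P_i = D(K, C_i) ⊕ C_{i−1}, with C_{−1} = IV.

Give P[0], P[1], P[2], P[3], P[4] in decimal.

P[0] = 69, P[1] = 60, P[2] = 207, P[3] = 90, P[4] = 143

P[0]: D(K, 216) = 158; 158 ⊕ 219 = 69.
P[1]: D(K, 151) = 228; 228 ⊕ 216 = 60.
P[2]: D(K, 0) = 88; 88 ⊕ 151 = 207.
P[3]: D(K, 64) = 90; 90 ⊕ 0 = 90.
P[4]: D(K, 242) = 207; 207 ⊕ 64 = 143.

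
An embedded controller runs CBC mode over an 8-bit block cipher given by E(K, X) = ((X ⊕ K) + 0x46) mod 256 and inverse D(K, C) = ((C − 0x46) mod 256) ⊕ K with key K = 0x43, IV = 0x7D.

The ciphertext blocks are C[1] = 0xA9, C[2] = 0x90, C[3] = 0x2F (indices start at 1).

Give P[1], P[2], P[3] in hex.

P[1] = 0x5D, P[2] = 0xA0, P[3] = 0x3A

CBC decryption: P_i = D(K, C_i) ⊕ C_{i−1}, with C_{0} = IV.
P[1]: D(K, 0xA9) = 0x20; 0x20 ⊕ 0x7D = 0x5D.
P[2]: D(K, 0x90) = 0x09; 0x09 ⊕ 0xA9 = 0xA0.
P[3]: D(K, 0x2F) = 0xAA; 0xAA ⊕ 0x90 = 0x3A.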